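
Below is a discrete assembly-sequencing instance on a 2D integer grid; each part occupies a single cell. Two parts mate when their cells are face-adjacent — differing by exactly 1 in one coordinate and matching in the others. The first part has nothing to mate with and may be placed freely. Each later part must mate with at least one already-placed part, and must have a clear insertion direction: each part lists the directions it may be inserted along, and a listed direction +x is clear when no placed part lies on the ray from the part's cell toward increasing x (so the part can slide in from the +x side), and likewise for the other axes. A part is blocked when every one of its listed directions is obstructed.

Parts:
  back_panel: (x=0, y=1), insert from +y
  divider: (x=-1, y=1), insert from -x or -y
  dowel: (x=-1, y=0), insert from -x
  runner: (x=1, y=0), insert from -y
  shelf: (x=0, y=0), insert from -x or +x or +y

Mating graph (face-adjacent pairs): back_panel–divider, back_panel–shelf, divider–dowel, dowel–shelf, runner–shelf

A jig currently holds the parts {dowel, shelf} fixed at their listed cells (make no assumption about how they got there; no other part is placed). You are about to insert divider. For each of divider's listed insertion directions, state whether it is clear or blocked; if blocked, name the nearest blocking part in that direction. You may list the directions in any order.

-x: ray from divider(-1, 1) has no placed part ⇒ clear
-y: nearest on ray is dowel@(-1, 0) ⇒ blocked

-x: clear; -y: blocked by dowel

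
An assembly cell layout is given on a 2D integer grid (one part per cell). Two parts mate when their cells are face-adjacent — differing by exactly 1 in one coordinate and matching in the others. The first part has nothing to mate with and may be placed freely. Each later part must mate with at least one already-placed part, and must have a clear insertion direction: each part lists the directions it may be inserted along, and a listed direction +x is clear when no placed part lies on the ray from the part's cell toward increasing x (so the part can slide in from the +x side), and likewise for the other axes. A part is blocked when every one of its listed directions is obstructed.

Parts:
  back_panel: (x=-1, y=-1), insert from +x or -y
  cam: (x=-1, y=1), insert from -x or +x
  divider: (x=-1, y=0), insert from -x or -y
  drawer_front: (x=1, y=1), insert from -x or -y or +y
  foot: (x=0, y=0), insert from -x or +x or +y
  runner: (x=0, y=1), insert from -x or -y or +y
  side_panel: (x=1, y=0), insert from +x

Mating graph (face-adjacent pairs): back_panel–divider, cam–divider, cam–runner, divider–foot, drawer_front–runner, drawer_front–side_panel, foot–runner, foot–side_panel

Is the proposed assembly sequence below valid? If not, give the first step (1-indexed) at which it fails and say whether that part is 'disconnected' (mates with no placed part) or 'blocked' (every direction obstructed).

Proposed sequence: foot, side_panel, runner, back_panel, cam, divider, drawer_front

Invalid at step 4 (disconnected)

1. foot@(0, 0) [-x clear] — {foot}
2. side_panel@(1, 0) [+x clear] — {foot, side_panel}
3. runner@(0, 1) [-x clear] — {foot, runner, side_panel}
4. back_panel@(-1, -1) — no placed neighbour ⇒ disconnected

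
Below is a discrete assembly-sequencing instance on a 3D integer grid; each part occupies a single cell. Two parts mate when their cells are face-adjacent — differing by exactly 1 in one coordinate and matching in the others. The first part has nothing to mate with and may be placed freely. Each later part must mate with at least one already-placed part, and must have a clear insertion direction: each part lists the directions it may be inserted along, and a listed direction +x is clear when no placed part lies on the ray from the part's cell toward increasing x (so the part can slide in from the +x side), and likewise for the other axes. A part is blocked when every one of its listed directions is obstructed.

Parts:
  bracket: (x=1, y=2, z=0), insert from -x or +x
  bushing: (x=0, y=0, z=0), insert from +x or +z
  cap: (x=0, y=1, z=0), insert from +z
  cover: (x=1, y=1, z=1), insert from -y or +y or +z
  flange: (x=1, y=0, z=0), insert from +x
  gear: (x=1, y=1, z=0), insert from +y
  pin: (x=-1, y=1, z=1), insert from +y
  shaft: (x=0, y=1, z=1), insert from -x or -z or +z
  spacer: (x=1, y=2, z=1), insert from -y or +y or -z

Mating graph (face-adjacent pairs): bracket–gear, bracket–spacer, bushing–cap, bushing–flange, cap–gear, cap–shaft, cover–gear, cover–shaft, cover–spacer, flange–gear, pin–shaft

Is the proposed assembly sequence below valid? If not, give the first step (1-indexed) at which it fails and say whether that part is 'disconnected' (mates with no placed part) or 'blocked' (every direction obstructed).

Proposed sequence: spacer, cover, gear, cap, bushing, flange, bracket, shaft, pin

Valid

1. spacer@(1, 2, 1) [-y clear] — {spacer}
2. cover@(1, 1, 1) [-y clear] — {cover, spacer}
3. gear@(1, 1, 0) [+y clear] — {cover, gear, spacer}
4. cap@(0, 1, 0) [+z clear] — {cap, cover, gear, spacer}
5. bushing@(0, 0, 0) [+x clear] — {bushing, cap, cover, gear, spacer}
6. flange@(1, 0, 0) [+x clear] — {bushing, cap, cover, flange, gear, spacer}
7. bracket@(1, 2, 0) [-x clear] — {bracket, bushing, cap, cover, flange, gear, spacer}
8. shaft@(0, 1, 1) [-x clear] — {bracket, bushing, cap, cover, flange, gear, shaft, spacer}
9. pin@(-1, 1, 1) [+y clear] — {bracket, bushing, cap, cover, flange, gear, pin, shaft, spacer}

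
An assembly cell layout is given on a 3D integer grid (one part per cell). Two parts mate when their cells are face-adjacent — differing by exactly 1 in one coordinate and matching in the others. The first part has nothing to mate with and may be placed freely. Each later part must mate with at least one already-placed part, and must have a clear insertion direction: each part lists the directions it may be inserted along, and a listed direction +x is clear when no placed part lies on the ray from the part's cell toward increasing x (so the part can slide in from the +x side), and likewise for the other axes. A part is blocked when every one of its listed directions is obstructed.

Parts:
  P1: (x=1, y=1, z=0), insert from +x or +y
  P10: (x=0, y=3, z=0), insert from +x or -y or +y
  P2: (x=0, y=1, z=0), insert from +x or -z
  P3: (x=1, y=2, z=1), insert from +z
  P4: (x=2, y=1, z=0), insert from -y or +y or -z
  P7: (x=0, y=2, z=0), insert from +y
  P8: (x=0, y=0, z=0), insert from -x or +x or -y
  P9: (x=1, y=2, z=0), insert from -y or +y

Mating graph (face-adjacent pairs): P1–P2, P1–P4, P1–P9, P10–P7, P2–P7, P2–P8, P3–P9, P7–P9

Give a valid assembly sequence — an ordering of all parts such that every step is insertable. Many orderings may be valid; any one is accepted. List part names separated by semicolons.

1. P1@(1, 1, 0) [+x clear] — {P1}
2. P2@(0, 1, 0) [-z clear] — {P1, P2}
3. P8@(0, 0, 0) [-x clear] — {P1, P2, P8}
4. P4@(2, 1, 0) [-y clear] — {P1, P2, P4, P8}
5. P7@(0, 2, 0) [+y clear] — {P1, P2, P4, P7, P8}
6. P10@(0, 3, 0) [+x clear] — {P1, P10, P2, P4, P7, P8}
7. P9@(1, 2, 0) [+y clear] — {P1, P10, P2, P4, P7, P8, P9}
8. P3@(1, 2, 1) [+z clear] — {P1, P10, P2, P3, P4, P7, P8, P9}

P1; P2; P8; P4; P7; P10; P9; P3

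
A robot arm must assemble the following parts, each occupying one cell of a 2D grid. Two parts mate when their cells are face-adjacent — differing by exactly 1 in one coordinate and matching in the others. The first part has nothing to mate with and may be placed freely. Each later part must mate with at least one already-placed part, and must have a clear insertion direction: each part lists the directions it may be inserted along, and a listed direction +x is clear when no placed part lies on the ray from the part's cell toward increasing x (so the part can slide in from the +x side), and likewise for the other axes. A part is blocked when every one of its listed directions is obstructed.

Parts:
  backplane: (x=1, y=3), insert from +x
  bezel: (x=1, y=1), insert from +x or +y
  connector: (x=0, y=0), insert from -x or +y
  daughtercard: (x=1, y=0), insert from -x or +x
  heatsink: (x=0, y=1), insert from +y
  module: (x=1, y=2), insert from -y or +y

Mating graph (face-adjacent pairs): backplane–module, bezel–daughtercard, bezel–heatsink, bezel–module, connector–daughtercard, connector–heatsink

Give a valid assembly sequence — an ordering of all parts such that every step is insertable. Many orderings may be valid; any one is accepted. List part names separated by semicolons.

1. module@(1, 2) [-y clear] — {module}
2. bezel@(1, 1) [+x clear] — {bezel, module}
3. heatsink@(0, 1) [+y clear] — {bezel, heatsink, module}
4. daughtercard@(1, 0) [-x clear] — {bezel, daughtercard, heatsink, module}
5. connector@(0, 0) [-x clear] — {bezel, connector, daughtercard, heatsink, module}
6. backplane@(1, 3) [+x clear] — {backplane, bezel, connector, daughtercard, heatsink, module}

module; bezel; heatsink; daughtercard; connector; backplane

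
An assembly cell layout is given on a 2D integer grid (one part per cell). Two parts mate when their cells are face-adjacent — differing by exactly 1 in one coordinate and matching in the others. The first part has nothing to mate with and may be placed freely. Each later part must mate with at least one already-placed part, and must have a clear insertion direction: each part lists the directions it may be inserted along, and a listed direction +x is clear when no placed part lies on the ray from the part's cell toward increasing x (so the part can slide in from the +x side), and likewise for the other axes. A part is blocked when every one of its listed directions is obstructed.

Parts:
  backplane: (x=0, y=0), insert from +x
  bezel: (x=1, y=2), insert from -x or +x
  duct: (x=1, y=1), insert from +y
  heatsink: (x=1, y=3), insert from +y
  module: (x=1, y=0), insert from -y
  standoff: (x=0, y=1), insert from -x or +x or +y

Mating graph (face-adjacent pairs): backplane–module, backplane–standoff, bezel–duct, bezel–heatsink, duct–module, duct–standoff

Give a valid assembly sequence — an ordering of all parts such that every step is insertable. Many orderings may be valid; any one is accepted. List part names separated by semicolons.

1. duct@(1, 1) [+y clear] — {duct}
2. bezel@(1, 2) [-x clear] — {bezel, duct}
3. standoff@(0, 1) [-x clear] — {bezel, duct, standoff}
4. backplane@(0, 0) [+x clear] — {backplane, bezel, duct, standoff}
5. module@(1, 0) [-y clear] — {backplane, bezel, duct, module, standoff}
6. heatsink@(1, 3) [+y clear] — {backplane, bezel, duct, heatsink, module, standoff}

duct; bezel; standoff; backplane; module; heatsink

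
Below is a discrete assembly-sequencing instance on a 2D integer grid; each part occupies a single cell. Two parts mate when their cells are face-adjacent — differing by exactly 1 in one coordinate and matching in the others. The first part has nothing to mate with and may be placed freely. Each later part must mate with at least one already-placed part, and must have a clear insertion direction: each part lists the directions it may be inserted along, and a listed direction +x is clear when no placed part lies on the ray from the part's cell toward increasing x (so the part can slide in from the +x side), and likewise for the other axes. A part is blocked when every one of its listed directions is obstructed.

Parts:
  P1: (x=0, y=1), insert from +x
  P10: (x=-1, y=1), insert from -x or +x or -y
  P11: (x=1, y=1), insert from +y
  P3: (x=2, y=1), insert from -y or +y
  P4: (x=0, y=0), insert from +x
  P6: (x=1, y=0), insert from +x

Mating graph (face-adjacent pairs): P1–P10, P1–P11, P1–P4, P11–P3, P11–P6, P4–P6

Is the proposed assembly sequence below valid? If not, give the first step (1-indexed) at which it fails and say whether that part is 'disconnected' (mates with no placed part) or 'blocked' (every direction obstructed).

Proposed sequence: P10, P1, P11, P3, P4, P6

1. P10@(-1, 1) [-x clear] — {P10}
2. P1@(0, 1) [+x clear] — {P1, P10}
3. P11@(1, 1) [+y clear] — {P1, P10, P11}
4. P3@(2, 1) [-y clear] — {P1, P10, P11, P3}
5. P4@(0, 0) [+x clear] — {P1, P10, P11, P3, P4}
6. P6@(1, 0) [+x clear] — {P1, P10, P11, P3, P4, P6}

Valid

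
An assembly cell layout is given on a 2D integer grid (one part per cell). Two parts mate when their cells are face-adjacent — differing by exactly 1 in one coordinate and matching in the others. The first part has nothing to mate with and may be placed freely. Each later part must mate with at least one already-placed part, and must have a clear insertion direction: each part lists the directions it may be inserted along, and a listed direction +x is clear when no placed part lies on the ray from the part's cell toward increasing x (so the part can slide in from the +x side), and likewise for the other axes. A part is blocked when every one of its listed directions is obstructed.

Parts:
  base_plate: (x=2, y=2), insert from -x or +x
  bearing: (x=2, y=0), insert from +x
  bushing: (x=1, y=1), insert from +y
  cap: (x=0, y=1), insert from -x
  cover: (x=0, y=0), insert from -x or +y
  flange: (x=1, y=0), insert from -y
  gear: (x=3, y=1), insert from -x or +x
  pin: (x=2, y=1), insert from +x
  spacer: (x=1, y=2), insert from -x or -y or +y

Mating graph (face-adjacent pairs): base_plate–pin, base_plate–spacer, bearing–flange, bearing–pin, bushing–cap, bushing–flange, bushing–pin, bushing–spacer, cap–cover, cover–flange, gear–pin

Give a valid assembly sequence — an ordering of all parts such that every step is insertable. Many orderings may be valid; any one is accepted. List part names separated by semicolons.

base_plate; pin; bearing; bushing; spacer; flange; cover; gear; cap

1. base_plate@(2, 2) [-x clear] — {base_plate}
2. pin@(2, 1) [+x clear] — {base_plate, pin}
3. bearing@(2, 0) [+x clear] — {base_plate, bearing, pin}
4. bushing@(1, 1) [+y clear] — {base_plate, bearing, bushing, pin}
5. spacer@(1, 2) [-x clear] — {base_plate, bearing, bushing, pin, spacer}
6. flange@(1, 0) [-y clear] — {base_plate, bearing, bushing, flange, pin, spacer}
7. cover@(0, 0) [-x clear] — {base_plate, bearing, bushing, cover, flange, pin, spacer}
8. gear@(3, 1) [+x clear] — {base_plate, bearing, bushing, cover, flange, gear, pin, spacer}
9. cap@(0, 1) [-x clear] — {base_plate, bearing, bushing, cap, cover, flange, gear, pin, spacer}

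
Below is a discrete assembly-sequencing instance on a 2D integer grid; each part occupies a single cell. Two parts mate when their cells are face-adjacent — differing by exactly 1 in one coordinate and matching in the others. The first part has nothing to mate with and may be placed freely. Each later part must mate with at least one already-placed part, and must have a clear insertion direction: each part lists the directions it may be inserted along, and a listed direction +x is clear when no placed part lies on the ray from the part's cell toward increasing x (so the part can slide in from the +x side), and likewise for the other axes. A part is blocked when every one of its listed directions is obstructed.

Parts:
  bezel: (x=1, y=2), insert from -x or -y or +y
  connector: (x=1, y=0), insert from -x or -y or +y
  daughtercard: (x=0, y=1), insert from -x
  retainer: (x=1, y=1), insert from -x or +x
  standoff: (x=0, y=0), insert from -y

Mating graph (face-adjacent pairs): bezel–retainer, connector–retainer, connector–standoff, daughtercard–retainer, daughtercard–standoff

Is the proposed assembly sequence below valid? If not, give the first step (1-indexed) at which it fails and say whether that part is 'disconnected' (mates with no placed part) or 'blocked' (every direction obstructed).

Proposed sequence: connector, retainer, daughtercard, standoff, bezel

1. connector@(1, 0) [-x clear] — {connector}
2. retainer@(1, 1) [-x clear] — {connector, retainer}
3. daughtercard@(0, 1) [-x clear] — {connector, daughtercard, retainer}
4. standoff@(0, 0) [-y clear] — {connector, daughtercard, retainer, standoff}
5. bezel@(1, 2) [-x clear] — {bezel, connector, daughtercard, retainer, standoff}

Valid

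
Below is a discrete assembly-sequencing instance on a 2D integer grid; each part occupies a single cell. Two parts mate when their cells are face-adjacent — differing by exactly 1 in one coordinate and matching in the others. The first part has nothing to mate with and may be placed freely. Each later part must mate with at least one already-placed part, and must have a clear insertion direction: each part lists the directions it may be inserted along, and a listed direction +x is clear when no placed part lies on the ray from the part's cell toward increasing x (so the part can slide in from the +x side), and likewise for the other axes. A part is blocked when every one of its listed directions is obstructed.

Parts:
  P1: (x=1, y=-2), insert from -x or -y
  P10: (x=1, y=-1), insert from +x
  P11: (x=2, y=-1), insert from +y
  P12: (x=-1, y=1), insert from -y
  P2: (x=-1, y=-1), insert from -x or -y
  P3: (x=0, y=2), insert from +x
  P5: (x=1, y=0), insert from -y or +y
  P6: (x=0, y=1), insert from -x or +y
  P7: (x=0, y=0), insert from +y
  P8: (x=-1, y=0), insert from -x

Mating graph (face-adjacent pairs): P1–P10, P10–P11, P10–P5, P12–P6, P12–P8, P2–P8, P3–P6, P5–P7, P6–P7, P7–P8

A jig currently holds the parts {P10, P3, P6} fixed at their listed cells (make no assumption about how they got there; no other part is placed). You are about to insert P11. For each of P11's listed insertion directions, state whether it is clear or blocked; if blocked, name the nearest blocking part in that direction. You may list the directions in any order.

+y: clear

+y: ray from P11(2, -1) has no placed part ⇒ clear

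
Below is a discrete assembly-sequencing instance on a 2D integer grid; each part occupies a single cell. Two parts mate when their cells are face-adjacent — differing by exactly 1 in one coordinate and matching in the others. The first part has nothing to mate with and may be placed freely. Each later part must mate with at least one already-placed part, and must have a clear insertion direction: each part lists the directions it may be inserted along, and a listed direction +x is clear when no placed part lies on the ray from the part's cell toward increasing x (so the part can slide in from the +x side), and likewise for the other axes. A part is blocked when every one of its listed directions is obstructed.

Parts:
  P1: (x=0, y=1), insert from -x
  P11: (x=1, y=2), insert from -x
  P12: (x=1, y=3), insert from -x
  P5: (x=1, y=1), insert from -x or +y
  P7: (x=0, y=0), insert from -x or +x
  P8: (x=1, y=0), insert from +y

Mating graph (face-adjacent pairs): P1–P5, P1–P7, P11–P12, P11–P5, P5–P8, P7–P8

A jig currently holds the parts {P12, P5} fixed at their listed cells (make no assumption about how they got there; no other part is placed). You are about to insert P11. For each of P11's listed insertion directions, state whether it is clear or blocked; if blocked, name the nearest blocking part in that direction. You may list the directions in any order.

-x: clear

-x: ray from P11(1, 2) has no placed part ⇒ clear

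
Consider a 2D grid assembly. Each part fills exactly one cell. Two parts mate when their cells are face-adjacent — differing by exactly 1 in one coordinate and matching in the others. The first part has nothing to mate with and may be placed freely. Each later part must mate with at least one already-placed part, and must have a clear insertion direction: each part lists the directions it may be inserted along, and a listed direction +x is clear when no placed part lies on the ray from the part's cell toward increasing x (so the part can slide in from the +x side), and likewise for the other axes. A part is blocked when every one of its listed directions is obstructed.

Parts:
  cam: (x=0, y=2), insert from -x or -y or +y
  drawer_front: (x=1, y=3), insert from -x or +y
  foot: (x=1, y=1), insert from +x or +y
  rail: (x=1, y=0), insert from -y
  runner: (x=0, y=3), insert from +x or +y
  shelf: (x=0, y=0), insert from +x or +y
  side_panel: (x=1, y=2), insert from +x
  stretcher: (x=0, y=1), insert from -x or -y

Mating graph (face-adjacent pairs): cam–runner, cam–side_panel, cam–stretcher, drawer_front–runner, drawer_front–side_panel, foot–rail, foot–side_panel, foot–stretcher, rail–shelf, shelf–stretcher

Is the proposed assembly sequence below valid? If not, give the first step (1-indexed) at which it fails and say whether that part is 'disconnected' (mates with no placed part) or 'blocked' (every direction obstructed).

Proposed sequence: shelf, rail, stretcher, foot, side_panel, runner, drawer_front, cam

1. shelf@(0, 0) [+x clear] — {shelf}
2. rail@(1, 0) [-y clear] — {rail, shelf}
3. stretcher@(0, 1) [-x clear] — {rail, shelf, stretcher}
4. foot@(1, 1) [+x clear] — {foot, rail, shelf, stretcher}
5. side_panel@(1, 2) [+x clear] — {foot, rail, shelf, side_panel, stretcher}
6. runner@(0, 3) — no placed neighbour ⇒ disconnected

Invalid at step 6 (disconnected)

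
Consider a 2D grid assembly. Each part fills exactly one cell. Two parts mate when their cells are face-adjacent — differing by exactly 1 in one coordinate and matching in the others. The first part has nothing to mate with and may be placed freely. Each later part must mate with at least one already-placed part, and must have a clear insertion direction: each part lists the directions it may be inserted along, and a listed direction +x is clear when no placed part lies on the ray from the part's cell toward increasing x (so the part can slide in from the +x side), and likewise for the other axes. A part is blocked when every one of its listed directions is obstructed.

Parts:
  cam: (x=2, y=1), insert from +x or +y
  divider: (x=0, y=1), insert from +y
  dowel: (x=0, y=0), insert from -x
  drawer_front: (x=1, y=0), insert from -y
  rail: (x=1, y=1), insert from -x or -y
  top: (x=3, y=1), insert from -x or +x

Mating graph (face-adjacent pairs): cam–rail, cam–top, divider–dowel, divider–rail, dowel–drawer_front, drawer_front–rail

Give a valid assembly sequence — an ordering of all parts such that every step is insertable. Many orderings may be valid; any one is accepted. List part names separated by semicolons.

dowel; divider; rail; drawer_front; cam; top

1. dowel@(0, 0) [-x clear] — {dowel}
2. divider@(0, 1) [+y clear] — {divider, dowel}
3. rail@(1, 1) [-y clear] — {divider, dowel, rail}
4. drawer_front@(1, 0) [-y clear] — {divider, dowel, drawer_front, rail}
5. cam@(2, 1) [+x clear] — {cam, divider, dowel, drawer_front, rail}
6. top@(3, 1) [+x clear] — {cam, divider, dowel, drawer_front, rail, top}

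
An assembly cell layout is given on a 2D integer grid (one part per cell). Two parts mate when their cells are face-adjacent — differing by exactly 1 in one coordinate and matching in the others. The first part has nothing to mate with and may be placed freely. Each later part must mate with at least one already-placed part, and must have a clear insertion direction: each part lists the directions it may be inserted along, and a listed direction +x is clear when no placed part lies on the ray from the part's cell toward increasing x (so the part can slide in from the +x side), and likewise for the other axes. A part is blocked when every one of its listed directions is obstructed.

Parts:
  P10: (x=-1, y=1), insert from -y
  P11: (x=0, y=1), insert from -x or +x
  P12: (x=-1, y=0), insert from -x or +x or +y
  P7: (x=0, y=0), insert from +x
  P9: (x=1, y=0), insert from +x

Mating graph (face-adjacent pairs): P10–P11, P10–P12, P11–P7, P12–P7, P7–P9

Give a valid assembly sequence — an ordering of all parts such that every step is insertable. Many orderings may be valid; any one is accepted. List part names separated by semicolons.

1. P7@(0, 0) [+x clear] — {P7}
2. P9@(1, 0) [+x clear] — {P7, P9}
3. P11@(0, 1) [-x clear] — {P11, P7, P9}
4. P10@(-1, 1) [-y clear] — {P10, P11, P7, P9}
5. P12@(-1, 0) [-x clear] — {P10, P11, P12, P7, P9}

P7; P9; P11; P10; P12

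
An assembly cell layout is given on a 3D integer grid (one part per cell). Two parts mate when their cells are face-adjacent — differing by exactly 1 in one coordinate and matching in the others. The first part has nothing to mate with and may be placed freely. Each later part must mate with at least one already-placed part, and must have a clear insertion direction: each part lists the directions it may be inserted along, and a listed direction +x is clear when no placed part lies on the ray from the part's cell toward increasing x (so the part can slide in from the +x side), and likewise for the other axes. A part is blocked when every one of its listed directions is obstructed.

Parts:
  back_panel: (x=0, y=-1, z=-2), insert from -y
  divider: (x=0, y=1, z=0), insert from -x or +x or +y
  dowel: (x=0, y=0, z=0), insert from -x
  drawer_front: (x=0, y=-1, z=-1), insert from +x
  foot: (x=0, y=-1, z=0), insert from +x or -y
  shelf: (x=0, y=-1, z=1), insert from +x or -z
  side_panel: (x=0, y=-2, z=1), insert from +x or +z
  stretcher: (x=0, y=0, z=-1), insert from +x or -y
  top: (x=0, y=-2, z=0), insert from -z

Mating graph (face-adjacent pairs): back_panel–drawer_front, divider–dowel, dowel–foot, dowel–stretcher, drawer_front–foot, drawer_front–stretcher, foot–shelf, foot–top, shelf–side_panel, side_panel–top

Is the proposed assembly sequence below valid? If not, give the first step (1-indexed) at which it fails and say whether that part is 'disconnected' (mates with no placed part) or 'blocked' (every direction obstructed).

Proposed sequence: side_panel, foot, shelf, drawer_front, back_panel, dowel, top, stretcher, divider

Invalid at step 2 (disconnected)

1. side_panel@(0, -2, 1) [+x clear] — {side_panel}
2. foot@(0, -1, 0) — no placed neighbour ⇒ disconnected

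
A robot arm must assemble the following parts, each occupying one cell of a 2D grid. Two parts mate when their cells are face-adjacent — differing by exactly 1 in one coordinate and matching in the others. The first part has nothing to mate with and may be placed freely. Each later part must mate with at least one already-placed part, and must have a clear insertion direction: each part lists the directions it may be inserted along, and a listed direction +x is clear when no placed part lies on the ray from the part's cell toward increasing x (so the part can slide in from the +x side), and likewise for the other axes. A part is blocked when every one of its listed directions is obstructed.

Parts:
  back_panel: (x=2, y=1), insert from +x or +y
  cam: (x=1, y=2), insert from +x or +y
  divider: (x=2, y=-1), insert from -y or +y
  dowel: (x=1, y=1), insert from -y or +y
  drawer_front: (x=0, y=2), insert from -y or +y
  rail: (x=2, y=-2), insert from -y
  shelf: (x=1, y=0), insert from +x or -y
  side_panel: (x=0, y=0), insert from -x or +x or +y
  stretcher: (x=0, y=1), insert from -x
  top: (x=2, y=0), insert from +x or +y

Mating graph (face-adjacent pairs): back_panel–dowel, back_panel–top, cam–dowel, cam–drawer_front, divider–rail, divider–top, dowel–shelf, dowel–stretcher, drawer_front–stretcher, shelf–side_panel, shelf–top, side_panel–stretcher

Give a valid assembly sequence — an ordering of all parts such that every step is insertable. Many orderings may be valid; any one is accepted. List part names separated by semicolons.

dowel; stretcher; drawer_front; side_panel; back_panel; top; divider; rail; cam; shelf

1. dowel@(1, 1) [-y clear] — {dowel}
2. stretcher@(0, 1) [-x clear] — {dowel, stretcher}
3. drawer_front@(0, 2) [+y clear] — {dowel, drawer_front, stretcher}
4. side_panel@(0, 0) [-x clear] — {dowel, drawer_front, side_panel, stretcher}
5. back_panel@(2, 1) [+x clear] — {back_panel, dowel, drawer_front, side_panel, stretcher}
6. top@(2, 0) [+x clear] — {back_panel, dowel, drawer_front, side_panel, stretcher, top}
7. divider@(2, -1) [-y clear] — {back_panel, divider, dowel, drawer_front, side_panel, stretcher, top}
8. rail@(2, -2) [-y clear] — {back_panel, divider, dowel, drawer_front, rail, side_panel, stretcher, top}
9. cam@(1, 2) [+x clear] — {back_panel, cam, divider, dowel, drawer_front, rail, side_panel, stretcher, top}
10. shelf@(1, 0) [-y clear] — {back_panel, cam, divider, dowel, drawer_front, rail, shelf, side_panel, stretcher, top}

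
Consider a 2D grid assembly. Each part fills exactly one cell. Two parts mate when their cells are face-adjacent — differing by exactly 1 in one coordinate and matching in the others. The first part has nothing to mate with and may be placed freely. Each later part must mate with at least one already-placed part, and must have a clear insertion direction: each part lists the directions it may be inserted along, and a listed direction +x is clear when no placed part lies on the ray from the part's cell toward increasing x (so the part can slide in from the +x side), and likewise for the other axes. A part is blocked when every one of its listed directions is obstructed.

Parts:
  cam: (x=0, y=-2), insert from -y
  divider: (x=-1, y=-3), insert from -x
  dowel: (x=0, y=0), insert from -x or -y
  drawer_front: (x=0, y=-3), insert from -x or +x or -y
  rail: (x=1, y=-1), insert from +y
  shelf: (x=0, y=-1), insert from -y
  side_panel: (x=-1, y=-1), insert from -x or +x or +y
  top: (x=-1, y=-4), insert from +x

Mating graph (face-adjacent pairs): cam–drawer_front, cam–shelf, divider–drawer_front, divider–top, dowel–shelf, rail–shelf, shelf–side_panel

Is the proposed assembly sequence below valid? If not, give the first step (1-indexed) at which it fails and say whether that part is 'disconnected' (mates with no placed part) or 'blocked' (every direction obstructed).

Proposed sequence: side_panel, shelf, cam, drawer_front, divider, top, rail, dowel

Valid

1. side_panel@(-1, -1) [-x clear] — {side_panel}
2. shelf@(0, -1) [-y clear] — {shelf, side_panel}
3. cam@(0, -2) [-y clear] — {cam, shelf, side_panel}
4. drawer_front@(0, -3) [-x clear] — {cam, drawer_front, shelf, side_panel}
5. divider@(-1, -3) [-x clear] — {cam, divider, drawer_front, shelf, side_panel}
6. top@(-1, -4) [+x clear] — {cam, divider, drawer_front, shelf, side_panel, top}
7. rail@(1, -1) [+y clear] — {cam, divider, drawer_front, rail, shelf, side_panel, top}
8. dowel@(0, 0) [-x clear] — {cam, divider, dowel, drawer_front, rail, shelf, side_panel, top}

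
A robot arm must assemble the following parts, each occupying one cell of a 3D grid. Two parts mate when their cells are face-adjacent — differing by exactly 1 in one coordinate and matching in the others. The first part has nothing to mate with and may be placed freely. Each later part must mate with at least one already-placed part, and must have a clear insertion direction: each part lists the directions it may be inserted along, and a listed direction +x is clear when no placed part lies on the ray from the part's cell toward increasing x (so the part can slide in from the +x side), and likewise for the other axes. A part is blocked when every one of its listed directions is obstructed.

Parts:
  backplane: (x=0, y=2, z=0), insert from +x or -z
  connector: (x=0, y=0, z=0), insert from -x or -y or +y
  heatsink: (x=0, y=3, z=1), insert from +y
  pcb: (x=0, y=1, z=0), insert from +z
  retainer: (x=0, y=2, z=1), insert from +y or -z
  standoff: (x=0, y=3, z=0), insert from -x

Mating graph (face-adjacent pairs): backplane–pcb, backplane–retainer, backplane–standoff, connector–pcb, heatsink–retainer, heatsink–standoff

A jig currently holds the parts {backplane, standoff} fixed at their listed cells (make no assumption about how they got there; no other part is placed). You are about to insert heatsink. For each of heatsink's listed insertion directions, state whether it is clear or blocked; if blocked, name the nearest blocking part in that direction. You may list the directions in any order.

+y: ray from heatsink(0, 3, 1) has no placed part ⇒ clear

+y: clear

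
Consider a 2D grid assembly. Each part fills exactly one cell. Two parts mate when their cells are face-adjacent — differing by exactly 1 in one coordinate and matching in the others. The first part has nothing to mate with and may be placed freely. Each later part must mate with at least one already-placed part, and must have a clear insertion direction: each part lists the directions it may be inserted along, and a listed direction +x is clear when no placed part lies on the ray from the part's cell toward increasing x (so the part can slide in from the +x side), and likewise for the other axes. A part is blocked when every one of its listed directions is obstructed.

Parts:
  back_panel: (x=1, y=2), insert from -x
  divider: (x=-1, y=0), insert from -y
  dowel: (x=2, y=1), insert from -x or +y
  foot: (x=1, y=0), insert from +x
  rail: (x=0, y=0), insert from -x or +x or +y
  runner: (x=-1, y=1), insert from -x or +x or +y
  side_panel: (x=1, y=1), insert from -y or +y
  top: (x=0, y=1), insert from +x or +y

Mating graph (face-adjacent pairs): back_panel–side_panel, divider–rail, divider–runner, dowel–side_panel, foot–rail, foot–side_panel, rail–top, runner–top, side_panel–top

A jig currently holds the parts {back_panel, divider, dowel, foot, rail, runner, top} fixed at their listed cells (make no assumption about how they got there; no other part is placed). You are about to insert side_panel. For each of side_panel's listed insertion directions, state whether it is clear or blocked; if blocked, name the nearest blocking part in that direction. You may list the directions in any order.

-y: nearest on ray is foot@(1, 0) ⇒ blocked
+y: nearest on ray is back_panel@(1, 2) ⇒ blocked

+y: blocked by back_panel; -y: blocked by foot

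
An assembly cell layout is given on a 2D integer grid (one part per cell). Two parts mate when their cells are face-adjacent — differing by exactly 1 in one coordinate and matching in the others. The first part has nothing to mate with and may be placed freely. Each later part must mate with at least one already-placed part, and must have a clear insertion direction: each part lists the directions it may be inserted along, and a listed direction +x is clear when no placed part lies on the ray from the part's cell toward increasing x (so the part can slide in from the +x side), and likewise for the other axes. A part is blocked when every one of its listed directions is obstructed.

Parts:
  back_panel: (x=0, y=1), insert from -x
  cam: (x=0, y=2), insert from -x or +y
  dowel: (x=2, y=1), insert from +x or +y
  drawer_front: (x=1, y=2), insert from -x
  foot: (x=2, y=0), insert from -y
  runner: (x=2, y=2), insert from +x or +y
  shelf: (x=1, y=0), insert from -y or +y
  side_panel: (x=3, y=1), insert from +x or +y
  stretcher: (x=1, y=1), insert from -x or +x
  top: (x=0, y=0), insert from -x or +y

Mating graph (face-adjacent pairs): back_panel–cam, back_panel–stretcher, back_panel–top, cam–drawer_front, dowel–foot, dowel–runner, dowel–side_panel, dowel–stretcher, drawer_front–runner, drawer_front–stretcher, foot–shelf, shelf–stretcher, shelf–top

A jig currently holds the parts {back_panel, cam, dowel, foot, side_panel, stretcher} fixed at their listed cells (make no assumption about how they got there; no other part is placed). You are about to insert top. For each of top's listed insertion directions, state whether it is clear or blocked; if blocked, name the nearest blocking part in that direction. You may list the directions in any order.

-x: ray from top(0, 0) has no placed part ⇒ clear
+y: nearest on ray is back_panel@(0, 1) ⇒ blocked

+y: blocked by back_panel; -x: clear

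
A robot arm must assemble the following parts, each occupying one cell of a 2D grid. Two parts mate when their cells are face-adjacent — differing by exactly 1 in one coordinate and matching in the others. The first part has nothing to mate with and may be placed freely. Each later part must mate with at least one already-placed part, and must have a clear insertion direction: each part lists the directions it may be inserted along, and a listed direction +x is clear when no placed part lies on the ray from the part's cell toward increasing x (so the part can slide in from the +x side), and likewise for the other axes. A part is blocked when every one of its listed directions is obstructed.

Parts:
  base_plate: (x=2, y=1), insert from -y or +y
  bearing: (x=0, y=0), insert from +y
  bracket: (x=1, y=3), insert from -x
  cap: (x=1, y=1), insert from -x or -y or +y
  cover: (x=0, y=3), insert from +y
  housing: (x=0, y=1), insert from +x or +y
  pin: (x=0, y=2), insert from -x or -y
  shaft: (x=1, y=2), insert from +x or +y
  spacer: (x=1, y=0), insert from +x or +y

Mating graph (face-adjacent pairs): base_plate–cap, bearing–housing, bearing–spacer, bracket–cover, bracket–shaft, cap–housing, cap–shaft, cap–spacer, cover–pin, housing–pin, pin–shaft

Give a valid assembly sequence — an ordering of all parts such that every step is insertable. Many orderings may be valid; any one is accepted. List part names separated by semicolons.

shaft; cap; spacer; bearing; bracket; base_plate; housing; pin; cover

1. shaft@(1, 2) [+x clear] — {shaft}
2. cap@(1, 1) [-x clear] — {cap, shaft}
3. spacer@(1, 0) [+x clear] — {cap, shaft, spacer}
4. bearing@(0, 0) [+y clear] — {bearing, cap, shaft, spacer}
5. bracket@(1, 3) [-x clear] — {bearing, bracket, cap, shaft, spacer}
6. base_plate@(2, 1) [-y clear] — {base_plate, bearing, bracket, cap, shaft, spacer}
7. housing@(0, 1) [+y clear] — {base_plate, bearing, bracket, cap, housing, shaft, spacer}
8. pin@(0, 2) [-x clear] — {base_plate, bearing, bracket, cap, housing, pin, shaft, spacer}
9. cover@(0, 3) [+y clear] — {base_plate, bearing, bracket, cap, cover, housing, pin, shaft, spacer}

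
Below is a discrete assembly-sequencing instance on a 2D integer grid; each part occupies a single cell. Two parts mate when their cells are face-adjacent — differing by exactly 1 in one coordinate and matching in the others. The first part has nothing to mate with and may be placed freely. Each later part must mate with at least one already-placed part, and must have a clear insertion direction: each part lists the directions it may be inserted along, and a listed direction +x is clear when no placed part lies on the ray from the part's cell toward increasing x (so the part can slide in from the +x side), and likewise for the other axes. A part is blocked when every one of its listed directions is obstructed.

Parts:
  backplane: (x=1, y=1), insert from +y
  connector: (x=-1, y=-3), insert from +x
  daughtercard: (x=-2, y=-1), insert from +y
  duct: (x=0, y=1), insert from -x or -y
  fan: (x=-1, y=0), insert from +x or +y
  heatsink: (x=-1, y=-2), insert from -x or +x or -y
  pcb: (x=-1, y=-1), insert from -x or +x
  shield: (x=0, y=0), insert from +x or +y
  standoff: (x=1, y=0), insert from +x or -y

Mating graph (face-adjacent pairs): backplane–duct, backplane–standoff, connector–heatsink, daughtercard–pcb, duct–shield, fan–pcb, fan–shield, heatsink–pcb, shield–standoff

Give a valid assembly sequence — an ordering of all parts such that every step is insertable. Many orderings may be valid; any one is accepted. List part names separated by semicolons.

shield; fan; pcb; standoff; backplane; duct; heatsink; connector; daughtercard

1. shield@(0, 0) [+x clear] — {shield}
2. fan@(-1, 0) [+y clear] — {fan, shield}
3. pcb@(-1, -1) [-x clear] — {fan, pcb, shield}
4. standoff@(1, 0) [+x clear] — {fan, pcb, shield, standoff}
5. backplane@(1, 1) [+y clear] — {backplane, fan, pcb, shield, standoff}
6. duct@(0, 1) [-x clear] — {backplane, duct, fan, pcb, shield, standoff}
7. heatsink@(-1, -2) [-x clear] — {backplane, duct, fan, heatsink, pcb, shield, standoff}
8. connector@(-1, -3) [+x clear] — {backplane, connector, duct, fan, heatsink, pcb, shield, standoff}
9. daughtercard@(-2, -1) [+y clear] — {backplane, connector, daughtercard, duct, fan, heatsink, pcb, shield, standoff}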